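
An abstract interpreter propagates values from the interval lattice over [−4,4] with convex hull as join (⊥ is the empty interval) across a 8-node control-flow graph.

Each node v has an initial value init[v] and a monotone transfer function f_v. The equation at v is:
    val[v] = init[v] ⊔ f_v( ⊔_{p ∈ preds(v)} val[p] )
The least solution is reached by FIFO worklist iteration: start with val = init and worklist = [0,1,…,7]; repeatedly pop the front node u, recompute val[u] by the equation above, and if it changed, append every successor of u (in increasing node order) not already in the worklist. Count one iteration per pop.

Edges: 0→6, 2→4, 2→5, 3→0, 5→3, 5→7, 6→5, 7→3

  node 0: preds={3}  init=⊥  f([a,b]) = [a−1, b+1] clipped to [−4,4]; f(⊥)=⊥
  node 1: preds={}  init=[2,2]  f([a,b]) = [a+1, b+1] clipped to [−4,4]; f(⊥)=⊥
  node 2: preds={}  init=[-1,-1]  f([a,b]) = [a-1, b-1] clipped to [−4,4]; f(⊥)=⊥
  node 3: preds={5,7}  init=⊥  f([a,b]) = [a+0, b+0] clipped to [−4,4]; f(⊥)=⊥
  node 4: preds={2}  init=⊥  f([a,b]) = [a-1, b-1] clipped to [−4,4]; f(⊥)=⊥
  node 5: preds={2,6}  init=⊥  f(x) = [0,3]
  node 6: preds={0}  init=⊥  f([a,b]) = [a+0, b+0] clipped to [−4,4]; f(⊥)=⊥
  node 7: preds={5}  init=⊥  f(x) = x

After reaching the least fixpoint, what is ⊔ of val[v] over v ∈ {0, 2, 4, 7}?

Trace (12 dequeues):
  [1] u=0 | in ⊥ | out ⊥ | ==
  [2] u=1 | in ⊥ | out [2,2] | ==
  [3] u=2 | in ⊥ | out [-1,-1] | ==
  [4] u=3 | in ⊥ | out ⊥ | ==
  [5] u=4 | in [-1,-1] | out [-2,-2] | prev ⊥ | push {}
  [6] u=5 | in [-1,-1] | out [0,3] | prev ⊥ | push {3}
  [7] u=6 | in ⊥ | out ⊥ | ==
  [8] u=7 | in [0,3] | out [0,3] | prev ⊥ | push {}
  [9] u=3 | in [0,3] | out [0,3] | prev ⊥ | push {0}
  [10] u=0 | in [0,3] | out [-1,4] | prev ⊥ | push {6}
  [11] u=6 | in [-1,4] | out [-1,4] | prev ⊥ | push {5}
  [12] u=5 | in [-1,4] | out [0,3] | ==

Converged values:
  [0] [-1,4]
  [1] [2,2]
  [2] [-1,-1]
  [3] [0,3]
  [4] [-2,-2]
  [5] [0,3]
  [6] [-1,4]
  [7] [0,3]

[-2,4]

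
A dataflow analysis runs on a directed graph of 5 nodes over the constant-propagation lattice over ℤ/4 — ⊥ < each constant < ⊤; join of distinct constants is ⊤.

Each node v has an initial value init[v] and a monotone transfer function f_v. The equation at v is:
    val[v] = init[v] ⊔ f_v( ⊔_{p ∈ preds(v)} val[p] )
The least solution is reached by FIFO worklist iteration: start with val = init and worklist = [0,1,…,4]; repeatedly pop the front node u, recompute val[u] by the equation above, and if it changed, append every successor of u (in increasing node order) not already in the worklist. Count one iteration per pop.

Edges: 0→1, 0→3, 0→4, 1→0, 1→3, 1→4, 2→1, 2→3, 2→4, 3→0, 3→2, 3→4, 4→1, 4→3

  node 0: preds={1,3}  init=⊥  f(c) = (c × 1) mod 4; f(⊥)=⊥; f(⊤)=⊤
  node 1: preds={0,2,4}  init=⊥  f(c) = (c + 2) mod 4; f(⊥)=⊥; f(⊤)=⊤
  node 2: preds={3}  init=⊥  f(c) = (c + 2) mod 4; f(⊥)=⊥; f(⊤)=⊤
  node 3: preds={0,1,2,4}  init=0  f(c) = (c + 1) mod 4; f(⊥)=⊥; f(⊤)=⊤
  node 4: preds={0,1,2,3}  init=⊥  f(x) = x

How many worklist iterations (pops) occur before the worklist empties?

12

Trace (12 dequeues):
  [1] u=0 | in 0 | out 0 | prev ⊥ | push {}
  [2] u=1 | in 0 | out 2 | prev ⊥ | push {0}
  [3] u=2 | in 0 | out 2 | prev ⊥ | push {1}
  [4] u=3 | in ⊤ | out ⊤ | prev 0 | push {2}
  [5] u=4 | in ⊤ | out ⊤ | prev ⊥ | push {3}
  [6] u=0 | in ⊤ | out ⊤ | prev 0 | push {4}
  [7] u=1 | in ⊤ | out ⊤ | prev 2 | push {0}
  [8] u=2 | in ⊤ | out ⊤ | prev 2 | push {1}
  [9] u=3 | in ⊤ | out ⊤ | ==
  [10] u=4 | in ⊤ | out ⊤ | ==
  [11] u=0 | in ⊤ | out ⊤ | ==
  [12] u=1 | in ⊤ | out ⊤ | ==

Converged values:
  [0] ⊤
  [1] ⊤
  [2] ⊤
  [3] ⊤
  [4] ⊤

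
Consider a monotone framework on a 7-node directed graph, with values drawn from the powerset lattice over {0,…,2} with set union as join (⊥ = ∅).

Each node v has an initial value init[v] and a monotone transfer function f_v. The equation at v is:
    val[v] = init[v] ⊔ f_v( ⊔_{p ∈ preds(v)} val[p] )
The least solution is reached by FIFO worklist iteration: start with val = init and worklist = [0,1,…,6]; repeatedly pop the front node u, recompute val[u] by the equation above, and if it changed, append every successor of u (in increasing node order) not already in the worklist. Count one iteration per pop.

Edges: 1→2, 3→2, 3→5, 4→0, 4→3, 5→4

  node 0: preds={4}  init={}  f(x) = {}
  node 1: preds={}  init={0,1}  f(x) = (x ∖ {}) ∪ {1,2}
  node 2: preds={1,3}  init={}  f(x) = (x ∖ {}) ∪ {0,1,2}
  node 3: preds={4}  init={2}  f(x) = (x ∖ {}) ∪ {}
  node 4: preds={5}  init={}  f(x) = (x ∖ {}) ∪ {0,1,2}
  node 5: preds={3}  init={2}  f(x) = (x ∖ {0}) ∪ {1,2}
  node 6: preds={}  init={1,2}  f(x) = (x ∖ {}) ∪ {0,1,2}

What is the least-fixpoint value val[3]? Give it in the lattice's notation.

Iteration log — 12 steps:
  step 1. node 0  ⊔preds={}  new={}  stable
  step 2. node 1  ⊔preds={}  new={0,1,2}  old={0,1}  +wl: 
  step 3. node 2  ⊔preds={0,1,2}  new={0,1,2}  old={}  +wl: 
  step 4. node 3  ⊔preds={}  new={2}  stable
  step 5. node 4  ⊔preds={2}  new={0,1,2}  old={}  +wl: 0,3
  step 6. node 5  ⊔preds={2}  new={1,2}  old={2}  +wl: 4
  step 7. node 6  ⊔preds={}  new={0,1,2}  old={1,2}  +wl: 
  step 8. node 0  ⊔preds={0,1,2}  new={}  stable
  step 9. node 3  ⊔preds={0,1,2}  new={0,1,2}  old={2}  +wl: 2,5
  step 10. node 4  ⊔preds={1,2}  new={0,1,2}  stable
  step 11. node 2  ⊔preds={0,1,2}  new={0,1,2}  stable
  step 12. node 5  ⊔preds={0,1,2}  new={1,2}  stable

Least fixpoint reached:
  node 0: {}
  node 1: {0,1,2}
  node 2: {0,1,2}
  node 3: {0,1,2}
  node 4: {0,1,2}
  node 5: {1,2}
  node 6: {0,1,2}

{0,1,2}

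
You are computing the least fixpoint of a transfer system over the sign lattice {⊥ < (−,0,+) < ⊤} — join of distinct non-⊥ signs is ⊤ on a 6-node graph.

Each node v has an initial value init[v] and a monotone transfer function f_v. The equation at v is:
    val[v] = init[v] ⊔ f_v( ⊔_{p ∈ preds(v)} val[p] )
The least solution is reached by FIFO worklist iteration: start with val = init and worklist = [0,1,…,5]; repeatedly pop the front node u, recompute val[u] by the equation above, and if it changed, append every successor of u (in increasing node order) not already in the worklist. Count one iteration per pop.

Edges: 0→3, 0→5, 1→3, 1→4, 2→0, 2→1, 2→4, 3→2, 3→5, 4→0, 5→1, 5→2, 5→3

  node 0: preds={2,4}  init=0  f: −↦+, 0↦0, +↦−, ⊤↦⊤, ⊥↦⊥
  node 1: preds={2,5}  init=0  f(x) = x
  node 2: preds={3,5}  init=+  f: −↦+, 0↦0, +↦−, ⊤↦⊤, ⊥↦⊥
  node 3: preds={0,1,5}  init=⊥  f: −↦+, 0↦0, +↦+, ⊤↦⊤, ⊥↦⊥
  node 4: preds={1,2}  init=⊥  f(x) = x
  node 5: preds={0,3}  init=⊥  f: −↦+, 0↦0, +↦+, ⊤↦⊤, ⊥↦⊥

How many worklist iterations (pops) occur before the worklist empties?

Worklist (11 pops):
  #1 pop 0: in=+ → ⊤ (was 0); enqueue []
  #2 pop 1: in=+ → ⊤ (was 0); enqueue []
  #3 pop 2: in=⊥ → + (no change)
  #4 pop 3: in=⊤ → ⊤ (was ⊥); enqueue [2]
  #5 pop 4: in=⊤ → ⊤ (was ⊥); enqueue [0]
  #6 pop 5: in=⊤ → ⊤ (was ⊥); enqueue [1,3]
  #7 pop 2: in=⊤ → ⊤ (was +); enqueue [4]
  #8 pop 0: in=⊤ → ⊤ (no change)
  #9 pop 1: in=⊤ → ⊤ (no change)
  #10 pop 3: in=⊤ → ⊤ (no change)
  #11 pop 4: in=⊤ → ⊤ (no change)

Fixpoint:
  val[0] = ⊤
  val[1] = ⊤
  val[2] = ⊤
  val[3] = ⊤
  val[4] = ⊤
  val[5] = ⊤

11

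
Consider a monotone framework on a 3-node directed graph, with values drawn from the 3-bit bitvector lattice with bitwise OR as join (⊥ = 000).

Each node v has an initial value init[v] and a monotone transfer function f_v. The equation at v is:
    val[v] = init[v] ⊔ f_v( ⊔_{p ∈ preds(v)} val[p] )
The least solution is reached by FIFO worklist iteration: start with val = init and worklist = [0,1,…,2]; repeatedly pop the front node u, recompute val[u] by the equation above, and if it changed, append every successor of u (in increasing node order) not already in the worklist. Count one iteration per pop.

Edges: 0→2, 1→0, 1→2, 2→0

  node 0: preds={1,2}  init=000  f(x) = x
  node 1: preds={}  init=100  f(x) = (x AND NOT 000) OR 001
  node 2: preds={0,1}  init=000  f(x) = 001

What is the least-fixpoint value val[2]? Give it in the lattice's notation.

001

Iteration log — 5 steps:
  step 1. node 0  ⊔preds=100  new=100  old=000  +wl: 
  step 2. node 1  ⊔preds=000  new=101  old=100  +wl: 0
  step 3. node 2  ⊔preds=101  new=001  old=000  +wl: 
  step 4. node 0  ⊔preds=101  new=101  old=100  +wl: 2
  step 5. node 2  ⊔preds=101  new=001  stable

Least fixpoint reached:
  node 0: 101
  node 1: 101
  node 2: 001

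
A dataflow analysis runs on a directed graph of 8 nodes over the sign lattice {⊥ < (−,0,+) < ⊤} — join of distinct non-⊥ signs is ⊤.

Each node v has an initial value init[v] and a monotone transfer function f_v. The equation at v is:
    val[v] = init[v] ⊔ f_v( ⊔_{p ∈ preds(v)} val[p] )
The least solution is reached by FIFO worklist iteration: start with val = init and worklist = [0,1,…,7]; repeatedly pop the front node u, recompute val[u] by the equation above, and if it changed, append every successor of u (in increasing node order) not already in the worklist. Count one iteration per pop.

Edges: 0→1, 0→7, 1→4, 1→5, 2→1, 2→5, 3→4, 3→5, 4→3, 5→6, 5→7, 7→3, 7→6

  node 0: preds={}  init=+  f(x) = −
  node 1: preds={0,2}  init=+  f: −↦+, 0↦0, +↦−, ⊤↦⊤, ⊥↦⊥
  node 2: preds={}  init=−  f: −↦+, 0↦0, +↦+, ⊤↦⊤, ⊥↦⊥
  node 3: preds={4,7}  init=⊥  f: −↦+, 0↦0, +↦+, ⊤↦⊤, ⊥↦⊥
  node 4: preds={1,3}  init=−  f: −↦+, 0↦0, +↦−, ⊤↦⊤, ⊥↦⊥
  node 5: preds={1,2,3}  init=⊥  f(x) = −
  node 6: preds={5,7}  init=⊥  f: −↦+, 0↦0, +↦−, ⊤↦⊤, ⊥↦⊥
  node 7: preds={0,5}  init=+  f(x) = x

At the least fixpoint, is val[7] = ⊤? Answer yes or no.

Trace (10 dequeues):
  [1] u=0 | in ⊥ | out ⊤ | prev + | push {}
  [2] u=1 | in ⊤ | out ⊤ | prev + | push {}
  [3] u=2 | in ⊥ | out − | ==
  [4] u=3 | in ⊤ | out ⊤ | prev ⊥ | push {}
  [5] u=4 | in ⊤ | out ⊤ | prev − | push {3}
  [6] u=5 | in ⊤ | out − | prev ⊥ | push {}
  [7] u=6 | in ⊤ | out ⊤ | prev ⊥ | push {}
  [8] u=7 | in ⊤ | out ⊤ | prev + | push {6}
  [9] u=3 | in ⊤ | out ⊤ | ==
  [10] u=6 | in ⊤ | out ⊤ | ==

Converged values:
  [0] ⊤
  [1] ⊤
  [2] −
  [3] ⊤
  [4] ⊤
  [5] −
  [6] ⊤
  [7] ⊤

yes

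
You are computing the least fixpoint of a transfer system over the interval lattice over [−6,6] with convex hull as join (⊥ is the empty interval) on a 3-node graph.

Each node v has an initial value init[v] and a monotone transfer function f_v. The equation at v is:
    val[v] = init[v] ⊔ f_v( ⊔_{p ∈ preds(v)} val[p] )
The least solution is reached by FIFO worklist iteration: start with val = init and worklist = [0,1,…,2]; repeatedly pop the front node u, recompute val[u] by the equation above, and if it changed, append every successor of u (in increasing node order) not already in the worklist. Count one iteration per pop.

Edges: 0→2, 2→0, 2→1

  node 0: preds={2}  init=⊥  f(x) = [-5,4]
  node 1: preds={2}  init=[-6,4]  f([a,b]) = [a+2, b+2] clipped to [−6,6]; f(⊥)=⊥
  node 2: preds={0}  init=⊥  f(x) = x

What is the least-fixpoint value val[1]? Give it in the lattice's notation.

[-6,6]

Worklist (5 pops):
  #1 pop 0: in=⊥ → [-5,4] (was ⊥); enqueue []
  #2 pop 1: in=⊥ → [-6,4] (no change)
  #3 pop 2: in=[-5,4] → [-5,4] (was ⊥); enqueue [0,1]
  #4 pop 0: in=[-5,4] → [-5,4] (no change)
  #5 pop 1: in=[-5,4] → [-6,6] (was [-6,4]); enqueue []

Fixpoint:
  val[0] = [-5,4]
  val[1] = [-6,6]
  val[2] = [-5,4]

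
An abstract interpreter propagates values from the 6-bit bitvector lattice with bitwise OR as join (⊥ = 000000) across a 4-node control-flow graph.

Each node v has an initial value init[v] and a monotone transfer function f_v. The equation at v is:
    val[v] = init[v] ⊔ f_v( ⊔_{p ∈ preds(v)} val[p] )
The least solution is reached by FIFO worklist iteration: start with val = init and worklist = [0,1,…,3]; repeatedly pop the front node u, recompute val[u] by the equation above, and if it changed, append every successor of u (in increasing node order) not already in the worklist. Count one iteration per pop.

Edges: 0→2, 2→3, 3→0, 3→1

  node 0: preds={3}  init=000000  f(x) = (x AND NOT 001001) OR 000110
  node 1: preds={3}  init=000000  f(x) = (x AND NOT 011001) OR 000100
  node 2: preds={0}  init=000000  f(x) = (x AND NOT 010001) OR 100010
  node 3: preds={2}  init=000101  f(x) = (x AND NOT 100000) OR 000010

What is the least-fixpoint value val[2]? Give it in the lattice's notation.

100110

Worklist (6 pops):
  #1 pop 0: in=000101 → 000110 (was 000000); enqueue []
  #2 pop 1: in=000101 → 000100 (was 000000); enqueue []
  #3 pop 2: in=000110 → 100110 (was 000000); enqueue []
  #4 pop 3: in=100110 → 000111 (was 000101); enqueue [0,1]
  #5 pop 0: in=000111 → 000110 (no change)
  #6 pop 1: in=000111 → 000110 (was 000100); enqueue []

Fixpoint:
  val[0] = 000110
  val[1] = 000110
  val[2] = 100110
  val[3] = 000111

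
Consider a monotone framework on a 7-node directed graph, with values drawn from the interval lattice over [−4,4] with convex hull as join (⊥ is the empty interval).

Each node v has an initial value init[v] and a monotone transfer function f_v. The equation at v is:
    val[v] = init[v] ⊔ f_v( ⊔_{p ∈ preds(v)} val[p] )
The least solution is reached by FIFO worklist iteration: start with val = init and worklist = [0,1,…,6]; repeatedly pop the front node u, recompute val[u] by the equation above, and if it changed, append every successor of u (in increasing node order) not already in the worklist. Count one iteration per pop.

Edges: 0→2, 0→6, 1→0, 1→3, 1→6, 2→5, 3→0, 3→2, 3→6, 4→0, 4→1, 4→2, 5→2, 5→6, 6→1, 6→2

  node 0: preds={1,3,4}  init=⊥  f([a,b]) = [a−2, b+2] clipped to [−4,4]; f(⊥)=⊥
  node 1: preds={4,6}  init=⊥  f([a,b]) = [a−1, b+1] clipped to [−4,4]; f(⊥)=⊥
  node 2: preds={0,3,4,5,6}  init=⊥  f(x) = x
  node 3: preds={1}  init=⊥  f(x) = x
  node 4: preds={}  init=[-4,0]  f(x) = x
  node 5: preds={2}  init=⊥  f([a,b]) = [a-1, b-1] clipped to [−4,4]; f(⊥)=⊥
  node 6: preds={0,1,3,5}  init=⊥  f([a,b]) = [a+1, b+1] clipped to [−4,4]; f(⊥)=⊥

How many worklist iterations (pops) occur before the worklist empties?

21

Trace (21 dequeues):
  [1] u=0 | in [-4,0] | out [-4,2] | prev ⊥ | push {}
  [2] u=1 | in [-4,0] | out [-4,1] | prev ⊥ | push {0}
  [3] u=2 | in [-4,2] | out [-4,2] | prev ⊥ | push {}
  [4] u=3 | in [-4,1] | out [-4,1] | prev ⊥ | push {2}
  [5] u=4 | in ⊥ | out [-4,0] | ==
  [6] u=5 | in [-4,2] | out [-4,1] | prev ⊥ | push {}
  [7] u=6 | in [-4,2] | out [-3,3] | prev ⊥ | push {1}
  [8] u=0 | in [-4,1] | out [-4,3] | prev [-4,2] | push {6}
  [9] u=2 | in [-4,3] | out [-4,3] | prev [-4,2] | push {5}
  [10] u=1 | in [-4,3] | out [-4,4] | prev [-4,1] | push {0,3}
  [11] u=6 | in [-4,4] | out [-3,4] | prev [-3,3] | push {1,2}
  [12] u=5 | in [-4,3] | out [-4,2] | prev [-4,1] | push {6}
  [13] u=0 | in [-4,4] | out [-4,4] | prev [-4,3] | push {}
  [14] u=3 | in [-4,4] | out [-4,4] | prev [-4,1] | push {0}
  [15] u=1 | in [-4,4] | out [-4,4] | ==
  [16] u=2 | in [-4,4] | out [-4,4] | prev [-4,3] | push {5}
  [17] u=6 | in [-4,4] | out [-3,4] | ==
  [18] u=0 | in [-4,4] | out [-4,4] | ==
  [19] u=5 | in [-4,4] | out [-4,3] | prev [-4,2] | push {2,6}
  [20] u=2 | in [-4,4] | out [-4,4] | ==
  [21] u=6 | in [-4,4] | out [-3,4] | ==

Converged values:
  [0] [-4,4]
  [1] [-4,4]
  [2] [-4,4]
  [3] [-4,4]
  [4] [-4,0]
  [5] [-4,3]
  [6] [-3,4]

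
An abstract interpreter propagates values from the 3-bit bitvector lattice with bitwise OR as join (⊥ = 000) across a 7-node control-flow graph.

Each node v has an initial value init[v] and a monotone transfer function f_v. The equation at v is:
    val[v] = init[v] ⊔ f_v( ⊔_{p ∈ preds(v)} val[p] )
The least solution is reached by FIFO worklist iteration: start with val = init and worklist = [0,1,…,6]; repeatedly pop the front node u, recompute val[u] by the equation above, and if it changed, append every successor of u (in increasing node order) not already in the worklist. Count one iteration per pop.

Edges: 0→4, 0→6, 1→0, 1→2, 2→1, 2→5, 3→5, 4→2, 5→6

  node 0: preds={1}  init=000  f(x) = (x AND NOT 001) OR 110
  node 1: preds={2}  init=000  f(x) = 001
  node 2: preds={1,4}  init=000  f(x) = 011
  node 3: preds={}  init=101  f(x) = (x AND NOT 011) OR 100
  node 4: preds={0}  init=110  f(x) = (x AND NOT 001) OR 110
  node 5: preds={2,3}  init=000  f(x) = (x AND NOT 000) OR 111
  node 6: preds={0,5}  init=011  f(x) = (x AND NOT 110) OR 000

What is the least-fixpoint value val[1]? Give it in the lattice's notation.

001

Worklist (9 pops):
  #1 pop 0: in=000 → 110 (was 000); enqueue []
  #2 pop 1: in=000 → 001 (was 000); enqueue [0]
  #3 pop 2: in=111 → 011 (was 000); enqueue [1]
  #4 pop 3: in=000 → 101 (no change)
  #5 pop 4: in=110 → 110 (no change)
  #6 pop 5: in=111 → 111 (was 000); enqueue []
  #7 pop 6: in=111 → 011 (no change)
  #8 pop 0: in=001 → 110 (no change)
  #9 pop 1: in=011 → 001 (no change)

Fixpoint:
  val[0] = 110
  val[1] = 001
  val[2] = 011
  val[3] = 101
  val[4] = 110
  val[5] = 111
  val[6] = 011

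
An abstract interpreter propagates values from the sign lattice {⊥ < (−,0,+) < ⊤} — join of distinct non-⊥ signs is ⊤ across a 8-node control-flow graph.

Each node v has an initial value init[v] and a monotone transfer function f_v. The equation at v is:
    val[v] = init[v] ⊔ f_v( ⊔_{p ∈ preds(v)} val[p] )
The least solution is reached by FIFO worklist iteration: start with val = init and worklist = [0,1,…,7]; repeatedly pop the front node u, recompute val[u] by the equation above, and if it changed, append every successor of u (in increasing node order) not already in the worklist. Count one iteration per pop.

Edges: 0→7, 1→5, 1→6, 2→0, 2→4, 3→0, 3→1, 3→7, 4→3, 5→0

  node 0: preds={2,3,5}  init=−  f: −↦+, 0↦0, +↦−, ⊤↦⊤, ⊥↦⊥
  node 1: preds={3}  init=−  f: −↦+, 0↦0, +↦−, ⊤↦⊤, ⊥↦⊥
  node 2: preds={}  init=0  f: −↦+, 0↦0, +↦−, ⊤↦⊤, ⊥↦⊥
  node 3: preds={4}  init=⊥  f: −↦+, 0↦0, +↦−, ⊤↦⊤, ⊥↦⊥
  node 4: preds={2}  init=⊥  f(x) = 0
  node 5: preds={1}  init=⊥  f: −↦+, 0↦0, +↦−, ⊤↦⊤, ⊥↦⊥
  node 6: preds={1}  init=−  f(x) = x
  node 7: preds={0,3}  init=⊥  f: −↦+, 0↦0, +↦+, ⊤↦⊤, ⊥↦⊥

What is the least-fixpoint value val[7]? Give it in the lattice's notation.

⊤

Worklist (15 pops):
  #1 pop 0: in=0 → ⊤ (was −); enqueue []
  #2 pop 1: in=⊥ → − (no change)
  #3 pop 2: in=⊥ → 0 (no change)
  #4 pop 3: in=⊥ → ⊥ (no change)
  #5 pop 4: in=0 → 0 (was ⊥); enqueue [3]
  #6 pop 5: in=− → + (was ⊥); enqueue [0]
  #7 pop 6: in=− → − (no change)
  #8 pop 7: in=⊤ → ⊤ (was ⊥); enqueue []
  #9 pop 3: in=0 → 0 (was ⊥); enqueue [1,7]
  #10 pop 0: in=⊤ → ⊤ (no change)
  #11 pop 1: in=0 → ⊤ (was −); enqueue [5,6]
  #12 pop 7: in=⊤ → ⊤ (no change)
  #13 pop 5: in=⊤ → ⊤ (was +); enqueue [0]
  #14 pop 6: in=⊤ → ⊤ (was −); enqueue []
  #15 pop 0: in=⊤ → ⊤ (no change)

Fixpoint:
  val[0] = ⊤
  val[1] = ⊤
  val[2] = 0
  val[3] = 0
  val[4] = 0
  val[5] = ⊤
  val[6] = ⊤
  val[7] = ⊤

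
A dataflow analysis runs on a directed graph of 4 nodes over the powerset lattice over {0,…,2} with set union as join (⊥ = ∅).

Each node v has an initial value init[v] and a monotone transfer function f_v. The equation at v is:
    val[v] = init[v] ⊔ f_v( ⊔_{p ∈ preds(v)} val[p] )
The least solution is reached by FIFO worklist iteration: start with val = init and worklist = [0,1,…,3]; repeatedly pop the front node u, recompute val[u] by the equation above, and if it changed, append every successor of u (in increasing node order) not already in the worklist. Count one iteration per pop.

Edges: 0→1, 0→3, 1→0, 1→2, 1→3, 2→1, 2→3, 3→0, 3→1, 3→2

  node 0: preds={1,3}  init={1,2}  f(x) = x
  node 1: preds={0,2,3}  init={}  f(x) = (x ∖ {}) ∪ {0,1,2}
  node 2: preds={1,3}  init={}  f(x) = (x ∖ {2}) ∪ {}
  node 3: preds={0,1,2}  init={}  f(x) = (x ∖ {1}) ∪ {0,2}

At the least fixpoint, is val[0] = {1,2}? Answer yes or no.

no

Worklist (8 pops):
  #1 pop 0: in={} → {1,2} (no change)
  #2 pop 1: in={1,2} → {0,1,2} (was {}); enqueue [0]
  #3 pop 2: in={0,1,2} → {0,1} (was {}); enqueue [1]
  #4 pop 3: in={0,1,2} → {0,2} (was {}); enqueue [2]
  #5 pop 0: in={0,1,2} → {0,1,2} (was {1,2}); enqueue [3]
  #6 pop 1: in={0,1,2} → {0,1,2} (no change)
  #7 pop 2: in={0,1,2} → {0,1} (no change)
  #8 pop 3: in={0,1,2} → {0,2} (no change)

Fixpoint:
  val[0] = {0,1,2}
  val[1] = {0,1,2}
  val[2] = {0,1}
  val[3] = {0,2}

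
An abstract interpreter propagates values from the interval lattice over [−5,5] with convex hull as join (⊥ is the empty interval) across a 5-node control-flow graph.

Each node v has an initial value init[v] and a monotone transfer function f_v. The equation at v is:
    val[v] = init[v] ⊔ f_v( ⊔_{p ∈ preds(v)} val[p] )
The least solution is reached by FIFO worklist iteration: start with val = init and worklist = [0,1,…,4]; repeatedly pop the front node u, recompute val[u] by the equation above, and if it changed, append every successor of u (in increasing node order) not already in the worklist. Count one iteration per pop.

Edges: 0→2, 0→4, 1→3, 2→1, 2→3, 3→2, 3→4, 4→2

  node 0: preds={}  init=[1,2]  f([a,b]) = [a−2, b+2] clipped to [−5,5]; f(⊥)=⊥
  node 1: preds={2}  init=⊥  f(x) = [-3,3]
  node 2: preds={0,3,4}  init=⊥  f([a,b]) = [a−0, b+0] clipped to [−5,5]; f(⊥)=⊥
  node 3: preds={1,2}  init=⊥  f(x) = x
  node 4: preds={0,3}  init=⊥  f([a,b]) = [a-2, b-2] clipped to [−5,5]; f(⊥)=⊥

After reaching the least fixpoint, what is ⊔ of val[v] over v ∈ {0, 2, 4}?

Trace (11 dequeues):
  [1] u=0 | in ⊥ | out [1,2] | ==
  [2] u=1 | in ⊥ | out [-3,3] | prev ⊥ | push {}
  [3] u=2 | in [1,2] | out [1,2] | prev ⊥ | push {1}
  [4] u=3 | in [-3,3] | out [-3,3] | prev ⊥ | push {2}
  [5] u=4 | in [-3,3] | out [-5,1] | prev ⊥ | push {}
  [6] u=1 | in [1,2] | out [-3,3] | ==
  [7] u=2 | in [-5,3] | out [-5,3] | prev [1,2] | push {1,3}
  [8] u=1 | in [-5,3] | out [-3,3] | ==
  [9] u=3 | in [-5,3] | out [-5,3] | prev [-3,3] | push {2,4}
  [10] u=2 | in [-5,3] | out [-5,3] | ==
  [11] u=4 | in [-5,3] | out [-5,1] | ==

Converged values:
  [0] [1,2]
  [1] [-3,3]
  [2] [-5,3]
  [3] [-5,3]
  [4] [-5,1]

[-5,3]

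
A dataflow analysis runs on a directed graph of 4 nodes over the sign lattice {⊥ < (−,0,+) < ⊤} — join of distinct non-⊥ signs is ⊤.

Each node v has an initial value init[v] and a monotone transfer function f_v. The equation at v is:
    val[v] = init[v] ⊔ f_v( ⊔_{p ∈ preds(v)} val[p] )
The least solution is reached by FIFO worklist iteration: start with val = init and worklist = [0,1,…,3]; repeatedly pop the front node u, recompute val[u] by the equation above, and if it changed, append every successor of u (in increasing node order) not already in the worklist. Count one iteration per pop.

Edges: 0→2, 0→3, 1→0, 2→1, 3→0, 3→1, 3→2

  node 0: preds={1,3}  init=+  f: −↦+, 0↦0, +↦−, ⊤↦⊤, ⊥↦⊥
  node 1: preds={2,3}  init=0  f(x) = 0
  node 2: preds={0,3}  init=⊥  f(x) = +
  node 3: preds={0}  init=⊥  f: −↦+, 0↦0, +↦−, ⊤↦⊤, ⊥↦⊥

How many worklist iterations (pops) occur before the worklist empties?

Worklist (7 pops):
  #1 pop 0: in=0 → ⊤ (was +); enqueue []
  #2 pop 1: in=⊥ → 0 (no change)
  #3 pop 2: in=⊤ → + (was ⊥); enqueue [1]
  #4 pop 3: in=⊤ → ⊤ (was ⊥); enqueue [0,2]
  #5 pop 1: in=⊤ → 0 (no change)
  #6 pop 0: in=⊤ → ⊤ (no change)
  #7 pop 2: in=⊤ → + (no change)

Fixpoint:
  val[0] = ⊤
  val[1] = 0
  val[2] = +
  val[3] = ⊤

7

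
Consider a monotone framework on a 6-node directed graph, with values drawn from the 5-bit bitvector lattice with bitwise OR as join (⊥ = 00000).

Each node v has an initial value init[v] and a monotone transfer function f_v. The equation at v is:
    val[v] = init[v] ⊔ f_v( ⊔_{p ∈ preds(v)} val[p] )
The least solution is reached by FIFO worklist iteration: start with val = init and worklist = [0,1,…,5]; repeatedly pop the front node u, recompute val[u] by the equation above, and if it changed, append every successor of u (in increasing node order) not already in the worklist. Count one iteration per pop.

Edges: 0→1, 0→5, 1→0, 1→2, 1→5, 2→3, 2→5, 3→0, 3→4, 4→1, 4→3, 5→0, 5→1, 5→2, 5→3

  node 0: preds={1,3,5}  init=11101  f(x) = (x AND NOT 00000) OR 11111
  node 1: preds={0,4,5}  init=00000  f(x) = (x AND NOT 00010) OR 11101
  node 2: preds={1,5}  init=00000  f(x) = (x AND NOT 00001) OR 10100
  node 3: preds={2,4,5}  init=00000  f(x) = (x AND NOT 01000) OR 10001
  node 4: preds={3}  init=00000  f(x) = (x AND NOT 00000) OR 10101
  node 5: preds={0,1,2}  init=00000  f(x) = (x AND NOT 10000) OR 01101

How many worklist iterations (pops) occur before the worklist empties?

Worklist (15 pops):
  #1 pop 0: in=00000 → 11111 (was 11101); enqueue []
  #2 pop 1: in=11111 → 11101 (was 00000); enqueue [0]
  #3 pop 2: in=11101 → 11100 (was 00000); enqueue []
  #4 pop 3: in=11100 → 10101 (was 00000); enqueue []
  #5 pop 4: in=10101 → 10101 (was 00000); enqueue [1,3]
  #6 pop 5: in=11111 → 01111 (was 00000); enqueue [2]
  #7 pop 0: in=11111 → 11111 (no change)
  #8 pop 1: in=11111 → 11101 (no change)
  #9 pop 3: in=11111 → 10111 (was 10101); enqueue [0,4]
  #10 pop 2: in=11111 → 11110 (was 11100); enqueue [3,5]
  #11 pop 0: in=11111 → 11111 (no change)
  #12 pop 4: in=10111 → 10111 (was 10101); enqueue [1]
  #13 pop 3: in=11111 → 10111 (no change)
  #14 pop 5: in=11111 → 01111 (no change)
  #15 pop 1: in=11111 → 11101 (no change)

Fixpoint:
  val[0] = 11111
  val[1] = 11101
  val[2] = 11110
  val[3] = 10111
  val[4] = 10111
  val[5] = 01111

15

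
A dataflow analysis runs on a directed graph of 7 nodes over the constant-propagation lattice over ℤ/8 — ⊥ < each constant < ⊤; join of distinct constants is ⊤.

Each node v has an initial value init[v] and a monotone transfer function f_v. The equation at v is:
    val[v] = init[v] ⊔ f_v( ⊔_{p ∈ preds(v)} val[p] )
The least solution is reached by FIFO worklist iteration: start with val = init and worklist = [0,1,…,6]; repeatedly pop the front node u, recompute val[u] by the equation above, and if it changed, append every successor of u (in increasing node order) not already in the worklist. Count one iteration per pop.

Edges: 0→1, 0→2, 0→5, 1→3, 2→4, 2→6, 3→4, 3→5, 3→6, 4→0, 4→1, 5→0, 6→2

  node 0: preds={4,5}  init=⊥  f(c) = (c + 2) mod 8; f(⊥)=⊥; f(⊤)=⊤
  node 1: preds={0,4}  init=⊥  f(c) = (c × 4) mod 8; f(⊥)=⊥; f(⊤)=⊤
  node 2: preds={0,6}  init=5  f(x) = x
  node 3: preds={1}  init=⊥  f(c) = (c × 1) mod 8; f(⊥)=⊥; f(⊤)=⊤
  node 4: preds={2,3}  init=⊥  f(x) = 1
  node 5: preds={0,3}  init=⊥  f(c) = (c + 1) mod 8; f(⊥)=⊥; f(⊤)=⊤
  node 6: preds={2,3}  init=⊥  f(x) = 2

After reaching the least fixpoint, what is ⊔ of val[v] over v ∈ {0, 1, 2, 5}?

Trace (19 dequeues):
  [1] u=0 | in ⊥ | out ⊥ | ==
  [2] u=1 | in ⊥ | out ⊥ | ==
  [3] u=2 | in ⊥ | out 5 | ==
  [4] u=3 | in ⊥ | out ⊥ | ==
  [5] u=4 | in 5 | out 1 | prev ⊥ | push {0,1}
  [6] u=5 | in ⊥ | out ⊥ | ==
  [7] u=6 | in 5 | out 2 | prev ⊥ | push {2}
  [8] u=0 | in 1 | out 3 | prev ⊥ | push {5}
  [9] u=1 | in ⊤ | out ⊤ | prev ⊥ | push {3}
  [10] u=2 | in ⊤ | out ⊤ | prev 5 | push {4,6}
  [11] u=5 | in 3 | out 4 | prev ⊥ | push {0}
  [12] u=3 | in ⊤ | out ⊤ | prev ⊥ | push {5}
  [13] u=4 | in ⊤ | out 1 | ==
  [14] u=6 | in ⊤ | out 2 | ==
  [15] u=0 | in ⊤ | out ⊤ | prev 3 | push {1,2}
  [16] u=5 | in ⊤ | out ⊤ | prev 4 | push {0}
  [17] u=1 | in ⊤ | out ⊤ | ==
  [18] u=2 | in ⊤ | out ⊤ | ==
  [19] u=0 | in ⊤ | out ⊤ | ==

Converged values:
  [0] ⊤
  [1] ⊤
  [2] ⊤
  [3] ⊤
  [4] 1
  [5] ⊤
  [6] 2

⊤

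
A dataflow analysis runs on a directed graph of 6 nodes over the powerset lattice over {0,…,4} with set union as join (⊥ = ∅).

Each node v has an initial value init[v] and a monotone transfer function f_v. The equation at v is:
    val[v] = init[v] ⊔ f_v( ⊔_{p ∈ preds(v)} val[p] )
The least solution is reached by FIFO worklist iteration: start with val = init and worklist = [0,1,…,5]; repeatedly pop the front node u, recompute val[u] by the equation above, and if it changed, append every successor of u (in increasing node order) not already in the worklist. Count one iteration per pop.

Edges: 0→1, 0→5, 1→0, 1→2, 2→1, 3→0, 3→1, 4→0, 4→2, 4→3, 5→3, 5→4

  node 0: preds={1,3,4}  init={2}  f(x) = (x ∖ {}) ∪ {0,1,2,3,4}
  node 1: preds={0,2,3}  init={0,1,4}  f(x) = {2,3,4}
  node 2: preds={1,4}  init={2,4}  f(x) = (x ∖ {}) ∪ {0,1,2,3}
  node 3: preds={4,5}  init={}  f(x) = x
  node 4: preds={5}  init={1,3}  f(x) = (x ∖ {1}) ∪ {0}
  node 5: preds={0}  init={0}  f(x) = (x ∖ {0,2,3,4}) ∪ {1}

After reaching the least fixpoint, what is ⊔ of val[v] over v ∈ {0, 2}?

Worklist (11 pops):
  #1 pop 0: in={0,1,3,4} → {0,1,2,3,4} (was {2}); enqueue []
  #2 pop 1: in={0,1,2,3,4} → {0,1,2,3,4} (was {0,1,4}); enqueue [0]
  #3 pop 2: in={0,1,2,3,4} → {0,1,2,3,4} (was {2,4}); enqueue [1]
  #4 pop 3: in={0,1,3} → {0,1,3} (was {}); enqueue []
  #5 pop 4: in={0} → {0,1,3} (was {1,3}); enqueue [2,3]
  #6 pop 5: in={0,1,2,3,4} → {0,1} (was {0}); enqueue [4]
  #7 pop 0: in={0,1,2,3,4} → {0,1,2,3,4} (no change)
  #8 pop 1: in={0,1,2,3,4} → {0,1,2,3,4} (no change)
  #9 pop 2: in={0,1,2,3,4} → {0,1,2,3,4} (no change)
  #10 pop 3: in={0,1,3} → {0,1,3} (no change)
  #11 pop 4: in={0,1} → {0,1,3} (no change)

Fixpoint:
  val[0] = {0,1,2,3,4}
  val[1] = {0,1,2,3,4}
  val[2] = {0,1,2,3,4}
  val[3] = {0,1,3}
  val[4] = {0,1,3}
  val[5] = {0,1}

{0,1,2,3,4}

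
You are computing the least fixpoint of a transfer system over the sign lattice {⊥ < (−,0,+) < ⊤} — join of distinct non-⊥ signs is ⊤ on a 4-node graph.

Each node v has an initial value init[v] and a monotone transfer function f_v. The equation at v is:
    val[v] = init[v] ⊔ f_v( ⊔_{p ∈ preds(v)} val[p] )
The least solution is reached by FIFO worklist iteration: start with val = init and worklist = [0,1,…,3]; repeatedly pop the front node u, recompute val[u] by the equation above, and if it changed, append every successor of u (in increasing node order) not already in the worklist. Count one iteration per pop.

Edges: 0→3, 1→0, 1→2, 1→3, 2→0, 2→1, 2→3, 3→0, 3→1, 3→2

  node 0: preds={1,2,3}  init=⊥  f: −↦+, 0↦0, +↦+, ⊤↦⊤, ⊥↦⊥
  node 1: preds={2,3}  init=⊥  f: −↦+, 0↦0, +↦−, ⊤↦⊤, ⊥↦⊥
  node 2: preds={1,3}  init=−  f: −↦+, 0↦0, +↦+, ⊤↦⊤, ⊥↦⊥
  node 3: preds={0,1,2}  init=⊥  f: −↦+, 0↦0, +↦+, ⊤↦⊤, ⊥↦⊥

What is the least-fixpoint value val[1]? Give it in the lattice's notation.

Trace (9 dequeues):
  [1] u=0 | in − | out + | prev ⊥ | push {}
  [2] u=1 | in − | out + | prev ⊥ | push {0}
  [3] u=2 | in + | out ⊤ | prev − | push {1}
  [4] u=3 | in ⊤ | out ⊤ | prev ⊥ | push {2}
  [5] u=0 | in ⊤ | out ⊤ | prev + | push {3}
  [6] u=1 | in ⊤ | out ⊤ | prev + | push {0}
  [7] u=2 | in ⊤ | out ⊤ | ==
  [8] u=3 | in ⊤ | out ⊤ | ==
  [9] u=0 | in ⊤ | out ⊤ | ==

Converged values:
  [0] ⊤
  [1] ⊤
  [2] ⊤
  [3] ⊤

⊤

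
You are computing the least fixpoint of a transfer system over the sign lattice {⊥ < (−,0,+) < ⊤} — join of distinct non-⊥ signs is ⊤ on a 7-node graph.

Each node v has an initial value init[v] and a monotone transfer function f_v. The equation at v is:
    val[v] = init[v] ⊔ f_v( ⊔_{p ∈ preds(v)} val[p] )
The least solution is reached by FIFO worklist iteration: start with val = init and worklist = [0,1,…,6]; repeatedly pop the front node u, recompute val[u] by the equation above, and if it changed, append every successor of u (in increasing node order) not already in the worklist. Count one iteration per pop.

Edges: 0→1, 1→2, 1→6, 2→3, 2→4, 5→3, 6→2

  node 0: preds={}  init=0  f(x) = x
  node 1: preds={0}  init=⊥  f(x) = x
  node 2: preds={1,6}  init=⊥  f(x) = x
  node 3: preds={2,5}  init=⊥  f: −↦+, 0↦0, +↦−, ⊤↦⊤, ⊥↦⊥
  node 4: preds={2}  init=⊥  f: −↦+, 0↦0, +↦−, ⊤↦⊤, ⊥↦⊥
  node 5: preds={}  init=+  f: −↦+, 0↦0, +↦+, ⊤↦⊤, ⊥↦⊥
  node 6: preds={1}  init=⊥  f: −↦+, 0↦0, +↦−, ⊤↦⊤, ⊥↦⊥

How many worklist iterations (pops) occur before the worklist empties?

8

Trace (8 dequeues):
  [1] u=0 | in ⊥ | out 0 | ==
  [2] u=1 | in 0 | out 0 | prev ⊥ | push {}
  [3] u=2 | in 0 | out 0 | prev ⊥ | push {}
  [4] u=3 | in ⊤ | out ⊤ | prev ⊥ | push {}
  [5] u=4 | in 0 | out 0 | prev ⊥ | push {}
  [6] u=5 | in ⊥ | out + | ==
  [7] u=6 | in 0 | out 0 | prev ⊥ | push {2}
  [8] u=2 | in 0 | out 0 | ==

Converged values:
  [0] 0
  [1] 0
  [2] 0
  [3] ⊤
  [4] 0
  [5] +
  [6] 0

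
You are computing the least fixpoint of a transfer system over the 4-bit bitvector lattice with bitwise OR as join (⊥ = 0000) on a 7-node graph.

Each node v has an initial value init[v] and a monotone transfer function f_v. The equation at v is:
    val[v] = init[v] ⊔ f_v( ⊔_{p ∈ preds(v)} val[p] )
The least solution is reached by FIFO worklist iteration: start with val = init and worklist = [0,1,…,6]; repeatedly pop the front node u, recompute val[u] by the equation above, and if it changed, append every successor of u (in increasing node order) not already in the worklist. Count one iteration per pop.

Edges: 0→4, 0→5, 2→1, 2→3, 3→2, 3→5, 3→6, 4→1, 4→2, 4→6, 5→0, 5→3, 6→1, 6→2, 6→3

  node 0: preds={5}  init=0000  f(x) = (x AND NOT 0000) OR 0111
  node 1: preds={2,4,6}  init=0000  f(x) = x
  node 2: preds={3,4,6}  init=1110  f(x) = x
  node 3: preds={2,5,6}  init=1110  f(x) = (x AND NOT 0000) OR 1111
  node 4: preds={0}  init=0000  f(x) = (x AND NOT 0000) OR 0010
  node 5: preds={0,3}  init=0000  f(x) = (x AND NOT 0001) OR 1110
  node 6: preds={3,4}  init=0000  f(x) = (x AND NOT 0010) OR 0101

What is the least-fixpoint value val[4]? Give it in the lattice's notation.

1111

Worklist (16 pops):
  #1 pop 0: in=0000 → 0111 (was 0000); enqueue []
  #2 pop 1: in=1110 → 1110 (was 0000); enqueue []
  #3 pop 2: in=1110 → 1110 (no change)
  #4 pop 3: in=1110 → 1111 (was 1110); enqueue [2]
  #5 pop 4: in=0111 → 0111 (was 0000); enqueue [1]
  #6 pop 5: in=1111 → 1110 (was 0000); enqueue [0,3]
  #7 pop 6: in=1111 → 1101 (was 0000); enqueue []
  #8 pop 2: in=1111 → 1111 (was 1110); enqueue []
  #9 pop 1: in=1111 → 1111 (was 1110); enqueue []
  #10 pop 0: in=1110 → 1111 (was 0111); enqueue [4,5]
  #11 pop 3: in=1111 → 1111 (no change)
  #12 pop 4: in=1111 → 1111 (was 0111); enqueue [1,2,6]
  #13 pop 5: in=1111 → 1110 (no change)
  #14 pop 1: in=1111 → 1111 (no change)
  #15 pop 2: in=1111 → 1111 (no change)
  #16 pop 6: in=1111 → 1101 (no change)

Fixpoint:
  val[0] = 1111
  val[1] = 1111
  val[2] = 1111
  val[3] = 1111
  val[4] = 1111
  val[5] = 1110
  val[6] = 1101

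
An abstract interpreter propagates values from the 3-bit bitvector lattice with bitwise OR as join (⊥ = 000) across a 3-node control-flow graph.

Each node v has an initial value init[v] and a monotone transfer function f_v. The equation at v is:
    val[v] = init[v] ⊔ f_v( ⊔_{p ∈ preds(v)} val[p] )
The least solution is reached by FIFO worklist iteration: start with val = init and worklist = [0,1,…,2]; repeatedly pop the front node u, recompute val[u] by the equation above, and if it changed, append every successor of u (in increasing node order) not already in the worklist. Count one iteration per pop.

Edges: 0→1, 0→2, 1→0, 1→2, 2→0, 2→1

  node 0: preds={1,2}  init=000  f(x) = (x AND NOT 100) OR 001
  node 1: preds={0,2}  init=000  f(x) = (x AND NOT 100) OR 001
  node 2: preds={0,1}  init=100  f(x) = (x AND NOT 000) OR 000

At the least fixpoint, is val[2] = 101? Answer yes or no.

Worklist (5 pops):
  #1 pop 0: in=100 → 001 (was 000); enqueue []
  #2 pop 1: in=101 → 001 (was 000); enqueue [0]
  #3 pop 2: in=001 → 101 (was 100); enqueue [1]
  #4 pop 0: in=101 → 001 (no change)
  #5 pop 1: in=101 → 001 (no change)

Fixpoint:
  val[0] = 001
  val[1] = 001
  val[2] = 101

yes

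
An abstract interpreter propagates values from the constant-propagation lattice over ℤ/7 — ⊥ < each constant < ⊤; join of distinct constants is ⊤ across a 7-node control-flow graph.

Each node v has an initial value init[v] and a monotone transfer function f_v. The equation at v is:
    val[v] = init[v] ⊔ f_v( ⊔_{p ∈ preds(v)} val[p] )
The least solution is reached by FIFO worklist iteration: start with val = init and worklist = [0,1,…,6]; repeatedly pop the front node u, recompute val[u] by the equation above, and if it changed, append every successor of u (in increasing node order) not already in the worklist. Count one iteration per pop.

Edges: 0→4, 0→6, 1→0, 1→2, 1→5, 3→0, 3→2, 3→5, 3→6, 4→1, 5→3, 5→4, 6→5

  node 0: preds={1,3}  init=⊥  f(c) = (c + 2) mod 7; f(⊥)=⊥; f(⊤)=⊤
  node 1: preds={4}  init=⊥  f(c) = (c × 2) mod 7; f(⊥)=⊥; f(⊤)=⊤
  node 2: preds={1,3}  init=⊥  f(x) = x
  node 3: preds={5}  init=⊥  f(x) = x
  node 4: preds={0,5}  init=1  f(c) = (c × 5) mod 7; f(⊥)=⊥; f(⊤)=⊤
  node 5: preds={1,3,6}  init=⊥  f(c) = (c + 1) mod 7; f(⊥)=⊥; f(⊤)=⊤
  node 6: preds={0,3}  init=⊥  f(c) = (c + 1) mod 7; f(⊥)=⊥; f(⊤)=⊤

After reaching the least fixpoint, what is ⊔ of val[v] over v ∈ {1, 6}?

⊤

Iteration log — 22 steps:
  step 1. node 0  ⊔preds=⊥  new=⊥  stable
  step 2. node 1  ⊔preds=1  new=2  old=⊥  +wl: 0
  step 3. node 2  ⊔preds=2  new=2  old=⊥  +wl: 
  step 4. node 3  ⊔preds=⊥  new=⊥  stable
  step 5. node 4  ⊔preds=⊥  new=1  stable
  step 6. node 5  ⊔preds=2  new=3  old=⊥  +wl: 3,4
  step 7. node 6  ⊔preds=⊥  new=⊥  stable
  step 8. node 0  ⊔preds=2  new=4  old=⊥  +wl: 6
  step 9. node 3  ⊔preds=3  new=3  old=⊥  +wl: 0,2,5
  step 10. node 4  ⊔preds=⊤  new=⊤  old=1  +wl: 1
  step 11. node 6  ⊔preds=⊤  new=⊤  old=⊥  +wl: 
  step 12. node 0  ⊔preds=⊤  new=⊤  old=4  +wl: 4,6
  step 13. node 2  ⊔preds=⊤  new=⊤  old=2  +wl: 
  step 14. node 5  ⊔preds=⊤  new=⊤  old=3  +wl: 3
  step 15. node 1  ⊔preds=⊤  new=⊤  old=2  +wl: 0,2,5
  step 16. node 4  ⊔preds=⊤  new=⊤  stable
  step 17. node 6  ⊔preds=⊤  new=⊤  stable
  step 18. node 3  ⊔preds=⊤  new=⊤  old=3  +wl: 6
  step 19. node 0  ⊔preds=⊤  new=⊤  stable
  step 20. node 2  ⊔preds=⊤  new=⊤  stable
  step 21. node 5  ⊔preds=⊤  new=⊤  stable
  step 22. node 6  ⊔preds=⊤  new=⊤  stable

Least fixpoint reached:
  node 0: ⊤
  node 1: ⊤
  node 2: ⊤
  node 3: ⊤
  node 4: ⊤
  node 5: ⊤
  node 6: ⊤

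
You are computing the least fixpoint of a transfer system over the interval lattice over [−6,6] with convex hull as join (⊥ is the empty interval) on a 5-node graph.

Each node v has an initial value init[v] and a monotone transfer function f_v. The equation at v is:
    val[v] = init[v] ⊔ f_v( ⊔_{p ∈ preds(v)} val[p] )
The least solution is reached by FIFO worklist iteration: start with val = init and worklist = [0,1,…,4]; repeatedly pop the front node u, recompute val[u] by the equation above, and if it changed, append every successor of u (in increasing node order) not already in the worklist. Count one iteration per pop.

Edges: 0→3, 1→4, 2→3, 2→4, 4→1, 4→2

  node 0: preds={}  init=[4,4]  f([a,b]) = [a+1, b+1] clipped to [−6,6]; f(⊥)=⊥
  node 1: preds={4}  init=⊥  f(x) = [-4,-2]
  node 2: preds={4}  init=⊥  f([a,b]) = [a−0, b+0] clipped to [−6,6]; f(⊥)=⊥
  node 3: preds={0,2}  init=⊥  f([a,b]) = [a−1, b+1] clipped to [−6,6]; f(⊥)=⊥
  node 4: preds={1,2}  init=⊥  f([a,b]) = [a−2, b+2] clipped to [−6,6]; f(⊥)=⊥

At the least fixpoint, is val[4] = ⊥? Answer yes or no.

Iteration log — 21 steps:
  step 1. node 0  ⊔preds=⊥  new=[4,4]  stable
  step 2. node 1  ⊔preds=⊥  new=[-4,-2]  old=⊥  +wl: 
  step 3. node 2  ⊔preds=⊥  new=⊥  stable
  step 4. node 3  ⊔preds=[4,4]  new=[3,5]  old=⊥  +wl: 
  step 5. node 4  ⊔preds=[-4,-2]  new=[-6,0]  old=⊥  +wl: 1,2
  step 6. node 1  ⊔preds=[-6,0]  new=[-4,-2]  stable
  step 7. node 2  ⊔preds=[-6,0]  new=[-6,0]  old=⊥  +wl: 3,4
  step 8. node 3  ⊔preds=[-6,4]  new=[-6,5]  old=[3,5]  +wl: 
  step 9. node 4  ⊔preds=[-6,0]  new=[-6,2]  old=[-6,0]  +wl: 1,2
  step 10. node 1  ⊔preds=[-6,2]  new=[-4,-2]  stable
  step 11. node 2  ⊔preds=[-6,2]  new=[-6,2]  old=[-6,0]  +wl: 3,4
  step 12. node 3  ⊔preds=[-6,4]  new=[-6,5]  stable
  step 13. node 4  ⊔preds=[-6,2]  new=[-6,4]  old=[-6,2]  +wl: 1,2
  step 14. node 1  ⊔preds=[-6,4]  new=[-4,-2]  stable
  step 15. node 2  ⊔preds=[-6,4]  new=[-6,4]  old=[-6,2]  +wl: 3,4
  step 16. node 3  ⊔preds=[-6,4]  new=[-6,5]  stable
  step 17. node 4  ⊔preds=[-6,4]  new=[-6,6]  old=[-6,4]  +wl: 1,2
  step 18. node 1  ⊔preds=[-6,6]  new=[-4,-2]  stable
  step 19. node 2  ⊔preds=[-6,6]  new=[-6,6]  old=[-6,4]  +wl: 3,4
  step 20. node 3  ⊔preds=[-6,6]  new=[-6,6]  old=[-6,5]  +wl: 
  step 21. node 4  ⊔preds=[-6,6]  new=[-6,6]  stable

Least fixpoint reached:
  node 0: [4,4]
  node 1: [-4,-2]
  node 2: [-6,6]
  node 3: [-6,6]
  node 4: [-6,6]

no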